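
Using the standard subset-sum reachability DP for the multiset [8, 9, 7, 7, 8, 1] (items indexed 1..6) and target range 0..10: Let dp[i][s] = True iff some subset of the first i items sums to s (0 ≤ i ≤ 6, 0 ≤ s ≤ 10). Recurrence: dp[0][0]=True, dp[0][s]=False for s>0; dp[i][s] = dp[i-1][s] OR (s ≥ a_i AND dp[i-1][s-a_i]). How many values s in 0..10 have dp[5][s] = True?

4

i\s   0   1   2   3   4   5   6   7   8   9  10
  0   T   F   F   F   F   F   F   F   F   F   F
  1   T   F   F   F   F   F   F   F   T   F   F
  2   T   F   F   F   F   F   F   F   T   T   F
  3   T   F   F   F   F   F   F   T   T   T   F
  4   T   F   F   F   F   F   F   T   T   T   F
  5   T   F   F   F   F   F   F   T   T   T   F
  6   T   T   F   F   F   F   F   T   T   T   T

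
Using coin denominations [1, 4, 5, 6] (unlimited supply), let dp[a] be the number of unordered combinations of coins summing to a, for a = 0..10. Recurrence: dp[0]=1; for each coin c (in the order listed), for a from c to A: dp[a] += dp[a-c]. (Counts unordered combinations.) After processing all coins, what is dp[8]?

after  coin     0     1     2     3     4     5     6     7     8     9    10
          1     1     1     1     1     1     1     1     1     1     1     1
          4     1     1     1     1     2     2     2     2     3     3     3
          5     1     1     1     1     2     3     3     3     4     5     6
          6     1     1     1     1     2     3     4     4     5     6     8

5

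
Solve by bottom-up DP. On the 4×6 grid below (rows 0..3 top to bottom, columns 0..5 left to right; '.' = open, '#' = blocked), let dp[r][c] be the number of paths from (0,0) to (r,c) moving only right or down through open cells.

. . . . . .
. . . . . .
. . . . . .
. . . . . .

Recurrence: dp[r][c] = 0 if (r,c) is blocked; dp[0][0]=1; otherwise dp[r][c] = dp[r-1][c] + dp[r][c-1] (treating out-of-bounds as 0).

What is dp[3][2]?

10

r\c   0   1   2   3   4   5
  0   1   1   1   1   1   1
  1   1   2   3   4   5   6
  2   1   3   6  10  15  21
  3   1   4  10  20  35  56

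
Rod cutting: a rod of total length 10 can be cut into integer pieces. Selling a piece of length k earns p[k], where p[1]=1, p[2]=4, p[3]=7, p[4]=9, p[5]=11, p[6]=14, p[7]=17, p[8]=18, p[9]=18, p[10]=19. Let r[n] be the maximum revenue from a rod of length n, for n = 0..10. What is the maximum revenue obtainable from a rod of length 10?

   n    0    1    2    3    4    5    6    7    8    9   10
r[n]    0    1    4    7    9   11   14   17   18   21   24

24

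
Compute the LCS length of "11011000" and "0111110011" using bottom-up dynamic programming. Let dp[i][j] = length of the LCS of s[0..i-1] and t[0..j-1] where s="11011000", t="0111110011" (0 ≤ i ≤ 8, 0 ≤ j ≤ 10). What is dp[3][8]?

   ''  0  1  1  1  1  1  0  0  1  1
''  0  0  0  0  0  0  0  0  0  0  0
 1  0  0  1  1  1  1  1  1  1  1  1
 1  0  0  1  2  2  2  2  2  2  2  2
 0  0  1  1  2  2  2  2  3  3  3  3
 1  0  1  2  2  3  3  3  3  3  4  4
 1  0  1  2  3  3  4  4  4  4  4  5
 0  0  1  2  3  3  4  4  5  5  5  5
 0  0  1  2  3  3  4  4  5  6  6  6
 0  0  1  2  3  3  4  4  5  6  6  6

3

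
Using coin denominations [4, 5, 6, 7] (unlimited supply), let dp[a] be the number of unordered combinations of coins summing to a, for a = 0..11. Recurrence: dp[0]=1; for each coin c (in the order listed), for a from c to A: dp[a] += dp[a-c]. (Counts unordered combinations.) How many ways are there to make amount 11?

after  coin     0     1     2     3     4     5     6     7     8     9    10    11
          4     1     0     0     0     1     0     0     0     1     0     0     0
          5     1     0     0     0     1     1     0     0     1     1     1     0
          6     1     0     0     0     1     1     1     0     1     1     2     1
          7     1     0     0     0     1     1     1     1     1     1     2     2

2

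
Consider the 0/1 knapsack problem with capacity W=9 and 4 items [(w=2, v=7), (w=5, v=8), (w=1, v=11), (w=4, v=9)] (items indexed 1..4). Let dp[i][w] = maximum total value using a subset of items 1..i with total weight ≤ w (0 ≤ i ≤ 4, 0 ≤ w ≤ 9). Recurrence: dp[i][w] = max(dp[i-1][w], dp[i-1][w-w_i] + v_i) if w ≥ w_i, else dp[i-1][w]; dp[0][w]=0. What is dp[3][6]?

i\w   0   1   2   3   4   5   6   7   8   9
  0   0   0   0   0   0   0   0   0   0   0
  1   0   0   7   7   7   7   7   7   7   7
  2   0   0   7   7   7   8   8  15  15  15
  3   0  11  11  18  18  18  19  19  26  26
  4   0  11  11  18  18  20  20  27  27  27

19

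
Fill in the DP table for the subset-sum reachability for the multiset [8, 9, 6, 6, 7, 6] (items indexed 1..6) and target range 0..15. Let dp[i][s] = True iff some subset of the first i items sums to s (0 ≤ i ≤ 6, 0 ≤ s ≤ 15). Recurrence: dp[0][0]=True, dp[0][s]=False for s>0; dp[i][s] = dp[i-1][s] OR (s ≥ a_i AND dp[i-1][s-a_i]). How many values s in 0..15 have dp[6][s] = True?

9

i\s   0   1   2   3   4   5   6   7   8   9  10  11  12  13  14  15
  0   T   F   F   F   F   F   F   F   F   F   F   F   F   F   F   F
  1   T   F   F   F   F   F   F   F   T   F   F   F   F   F   F   F
  2   T   F   F   F   F   F   F   F   T   T   F   F   F   F   F   F
  3   T   F   F   F   F   F   T   F   T   T   F   F   F   F   T   T
  4   T   F   F   F   F   F   T   F   T   T   F   F   T   F   T   T
  5   T   F   F   F   F   F   T   T   T   T   F   F   T   T   T   T
  6   T   F   F   F   F   F   T   T   T   T   F   F   T   T   T   T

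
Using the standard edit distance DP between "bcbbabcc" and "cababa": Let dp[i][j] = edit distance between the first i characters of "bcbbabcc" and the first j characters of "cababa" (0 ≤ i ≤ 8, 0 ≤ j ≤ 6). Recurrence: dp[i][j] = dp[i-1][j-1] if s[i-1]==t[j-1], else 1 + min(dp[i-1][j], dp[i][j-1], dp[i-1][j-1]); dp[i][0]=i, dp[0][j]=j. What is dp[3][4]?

   ''  c  a  b  a  b  a
''  0  1  2  3  4  5  6
 b  1  1  2  2  3  4  5
 c  2  1  2  3  3  4  5
 b  3  2  2  2  3  3  4
 b  4  3  3  2  3  3  4
 a  5  4  3  3  2  3  3
 b  6  5  4  3  3  2  3
 c  7  6  5  4  4  3  3
 c  8  7  6  5  5  4  4

3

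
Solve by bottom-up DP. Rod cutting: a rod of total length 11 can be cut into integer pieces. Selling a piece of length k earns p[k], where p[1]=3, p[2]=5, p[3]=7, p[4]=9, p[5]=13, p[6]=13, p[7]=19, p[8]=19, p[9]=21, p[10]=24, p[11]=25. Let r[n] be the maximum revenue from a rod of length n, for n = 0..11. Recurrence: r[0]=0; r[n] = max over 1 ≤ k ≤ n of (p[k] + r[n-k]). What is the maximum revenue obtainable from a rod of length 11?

   n    0    1    2    3    4    5    6    7    8    9   10   11
r[n]    0    3    6    9   12   15   18   21   24   27   30   33

33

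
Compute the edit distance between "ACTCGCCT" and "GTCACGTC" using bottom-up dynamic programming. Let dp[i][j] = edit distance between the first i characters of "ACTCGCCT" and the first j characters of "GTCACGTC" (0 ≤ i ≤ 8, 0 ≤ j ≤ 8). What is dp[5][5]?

   ''  G  T  C  A  C  G  T  C
''  0  1  2  3  4  5  6  7  8
 A  1  1  2  3  3  4  5  6  7
 C  2  2  2  2  3  3  4  5  6
 T  3  3  2  3  3  4  4  4  5
 C  4  4  3  2  3  3  4  5  4
 G  5  4  4  3  3  4  3  4  5
 C  6  5  5  4  4  3  4  4  4
 C  7  6  6  5  5  4  4  5  4
 T  8  7  6  6  6  5  5  4  5

4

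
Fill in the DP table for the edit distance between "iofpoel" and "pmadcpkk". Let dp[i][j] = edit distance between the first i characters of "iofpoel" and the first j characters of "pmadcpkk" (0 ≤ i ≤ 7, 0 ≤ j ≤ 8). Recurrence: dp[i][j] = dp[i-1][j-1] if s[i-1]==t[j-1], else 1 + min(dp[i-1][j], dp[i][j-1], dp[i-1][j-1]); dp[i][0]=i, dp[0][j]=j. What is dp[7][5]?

7

   ''  p  m  a  d  c  p  k  k
''  0  1  2  3  4  5  6  7  8
 i  1  1  2  3  4  5  6  7  8
 o  2  2  2  3  4  5  6  7  8
 f  3  3  3  3  4  5  6  7  8
 p  4  3  4  4  4  5  5  6  7
 o  5  4  4  5  5  5  6  6  7
 e  6  5  5  5  6  6  6  7  7
 l  7  6  6  6  6  7  7  7  8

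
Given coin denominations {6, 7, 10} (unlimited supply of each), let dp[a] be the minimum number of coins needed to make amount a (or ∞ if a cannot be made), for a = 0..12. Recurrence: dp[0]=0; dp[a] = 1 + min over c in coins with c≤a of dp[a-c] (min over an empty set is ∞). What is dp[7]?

 a  0  1  2  3  4  5  6  7  8  9 10 11 12
dp  0  -  -  -  -  -  1  1  -  -  1  -  2
(- denotes ∞ / unreachable)

1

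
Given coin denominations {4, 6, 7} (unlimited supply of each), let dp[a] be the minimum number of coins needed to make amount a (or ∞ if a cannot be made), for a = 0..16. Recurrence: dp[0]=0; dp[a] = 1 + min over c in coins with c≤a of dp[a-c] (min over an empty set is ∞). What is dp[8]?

2

 a  0  1  2  3  4  5  6  7  8  9 10 11 12 13 14 15 16
dp  0  -  -  -  1  -  1  1  2  -  2  2  2  2  2  3  3
(- denotes ∞ / unreachable)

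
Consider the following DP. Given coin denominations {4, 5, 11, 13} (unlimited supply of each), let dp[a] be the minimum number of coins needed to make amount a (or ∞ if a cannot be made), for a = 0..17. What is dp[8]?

2

 a  0  1  2  3  4  5  6  7  8  9 10 11 12 13 14 15 16 17
dp  0  -  -  -  1  1  -  -  2  2  2  1  3  1  3  2  2  2
(- denotes ∞ / unreachable)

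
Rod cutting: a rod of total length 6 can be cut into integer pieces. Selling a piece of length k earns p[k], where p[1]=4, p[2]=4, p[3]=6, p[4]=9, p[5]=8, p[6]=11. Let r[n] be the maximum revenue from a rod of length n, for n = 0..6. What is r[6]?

24

   n    0    1    2    3    4    5    6
r[n]    0    4    8   12   16   20   24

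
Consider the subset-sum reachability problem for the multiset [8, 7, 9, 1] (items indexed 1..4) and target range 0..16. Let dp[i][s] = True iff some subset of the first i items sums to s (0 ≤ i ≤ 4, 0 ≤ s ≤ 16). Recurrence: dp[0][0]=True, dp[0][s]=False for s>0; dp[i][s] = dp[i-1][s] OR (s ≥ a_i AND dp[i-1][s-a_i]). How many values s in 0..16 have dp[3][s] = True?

i\s   0   1   2   3   4   5   6   7   8   9  10  11  12  13  14  15  16
  0   T   F   F   F   F   F   F   F   F   F   F   F   F   F   F   F   F
  1   T   F   F   F   F   F   F   F   T   F   F   F   F   F   F   F   F
  2   T   F   F   F   F   F   F   T   T   F   F   F   F   F   F   T   F
  3   T   F   F   F   F   F   F   T   T   T   F   F   F   F   F   T   T
  4   T   T   F   F   F   F   F   T   T   T   T   F   F   F   F   T   T

6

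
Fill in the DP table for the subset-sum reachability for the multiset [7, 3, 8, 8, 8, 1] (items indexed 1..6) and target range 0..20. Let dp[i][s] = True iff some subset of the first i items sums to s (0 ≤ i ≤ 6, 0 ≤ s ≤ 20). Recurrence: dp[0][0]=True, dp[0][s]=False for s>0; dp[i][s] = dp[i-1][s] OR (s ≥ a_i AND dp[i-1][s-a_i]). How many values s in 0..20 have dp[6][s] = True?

i\s   0   1   2   3   4   5   6   7   8   9  10  11  12  13  14  15  16  17  18  19  20
  0   T   F   F   F   F   F   F   F   F   F   F   F   F   F   F   F   F   F   F   F   F
  1   T   F   F   F   F   F   F   T   F   F   F   F   F   F   F   F   F   F   F   F   F
  2   T   F   F   T   F   F   F   T   F   F   T   F   F   F   F   F   F   F   F   F   F
  3   T   F   F   T   F   F   F   T   T   F   T   T   F   F   F   T   F   F   T   F   F
  4   T   F   F   T   F   F   F   T   T   F   T   T   F   F   F   T   T   F   T   T   F
  5   T   F   F   T   F   F   F   T   T   F   T   T   F   F   F   T   T   F   T   T   F
  6   T   T   F   T   T   F   F   T   T   T   T   T   T   F   F   T   T   T   T   T   T

16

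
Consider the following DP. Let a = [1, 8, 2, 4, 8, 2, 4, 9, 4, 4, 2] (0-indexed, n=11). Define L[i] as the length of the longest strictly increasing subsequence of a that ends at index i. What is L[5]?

   i    0    1    2    3    4    5    6    7    8    9   10
a[i]    1    8    2    4    8    2    4    9    4    4    2
L[i]    1    2    2    3    4    2    3    5    3    3    2

2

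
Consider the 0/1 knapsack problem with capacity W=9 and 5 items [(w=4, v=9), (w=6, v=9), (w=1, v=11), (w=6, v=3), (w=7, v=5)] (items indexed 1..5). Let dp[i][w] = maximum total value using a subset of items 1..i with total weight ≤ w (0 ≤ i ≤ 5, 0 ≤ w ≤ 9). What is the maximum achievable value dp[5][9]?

i\w   0   1   2   3   4   5   6   7   8   9
  0   0   0   0   0   0   0   0   0   0   0
  1   0   0   0   0   9   9   9   9   9   9
  2   0   0   0   0   9   9   9   9   9   9
  3   0  11  11  11  11  20  20  20  20  20
  4   0  11  11  11  11  20  20  20  20  20
  5   0  11  11  11  11  20  20  20  20  20

20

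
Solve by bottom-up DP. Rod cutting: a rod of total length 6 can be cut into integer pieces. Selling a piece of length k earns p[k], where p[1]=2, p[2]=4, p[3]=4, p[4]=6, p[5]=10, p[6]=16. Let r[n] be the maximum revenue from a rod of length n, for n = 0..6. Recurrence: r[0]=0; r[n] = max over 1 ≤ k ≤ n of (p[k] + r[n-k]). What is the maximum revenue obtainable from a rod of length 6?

16

   n    0    1    2    3    4    5    6
r[n]    0    2    4    6    8   10   16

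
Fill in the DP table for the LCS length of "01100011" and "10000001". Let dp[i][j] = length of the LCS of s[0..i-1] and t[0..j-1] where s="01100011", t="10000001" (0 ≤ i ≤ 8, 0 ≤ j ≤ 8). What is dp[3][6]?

1

   ''  1  0  0  0  0  0  0  1
''  0  0  0  0  0  0  0  0  0
 0  0  0  1  1  1  1  1  1  1
 1  0  1  1  1  1  1  1  1  2
 1  0  1  1  1  1  1  1  1  2
 0  0  1  2  2  2  2  2  2  2
 0  0  1  2  3  3  3  3  3  3
 0  0  1  2  3  4  4  4  4  4
 1  0  1  2  3  4  4  4  4  5
 1  0  1  2  3  4  4  4  4  5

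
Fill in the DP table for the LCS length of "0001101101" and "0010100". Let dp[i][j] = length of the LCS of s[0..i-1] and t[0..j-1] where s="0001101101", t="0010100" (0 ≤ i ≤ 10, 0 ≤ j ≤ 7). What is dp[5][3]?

3

   ''  0  0  1  0  1  0  0
''  0  0  0  0  0  0  0  0
 0  0  1  1  1  1  1  1  1
 0  0  1  2  2  2  2  2  2
 0  0  1  2  2  3  3  3  3
 1  0  1  2  3  3  4  4  4
 1  0  1  2  3  3  4  4  4
 0  0  1  2  3  4  4  5  5
 1  0  1  2  3  4  5  5  5
 1  0  1  2  3  4  5  5  5
 0  0  1  2  3  4  5  6  6
 1  0  1  2  3  4  5  6  6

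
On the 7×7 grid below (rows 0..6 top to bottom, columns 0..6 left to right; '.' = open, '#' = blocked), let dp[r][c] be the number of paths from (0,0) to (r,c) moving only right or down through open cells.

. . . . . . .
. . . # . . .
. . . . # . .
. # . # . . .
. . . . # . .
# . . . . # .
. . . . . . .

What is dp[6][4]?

39

r\c   0   1   2   3   4   5   6
  0   1   1   1   1   1   1   1
  1   1   2   3   0   1   2   3
  2   1   3   6   6   0   2   5
  3   1   0   6   0   0   2   7
  4   1   1   7   7   0   2   9
  5   0   1   8  15  15   0   9
  6   0   1   9  24  39  39  48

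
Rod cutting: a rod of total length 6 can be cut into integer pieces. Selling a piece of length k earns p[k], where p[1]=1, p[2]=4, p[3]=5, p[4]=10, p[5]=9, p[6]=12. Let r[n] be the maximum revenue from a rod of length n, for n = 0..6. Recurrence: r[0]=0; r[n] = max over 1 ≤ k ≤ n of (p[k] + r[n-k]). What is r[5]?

11

   n    0    1    2    3    4    5    6
r[n]    0    1    4    5   10   11   14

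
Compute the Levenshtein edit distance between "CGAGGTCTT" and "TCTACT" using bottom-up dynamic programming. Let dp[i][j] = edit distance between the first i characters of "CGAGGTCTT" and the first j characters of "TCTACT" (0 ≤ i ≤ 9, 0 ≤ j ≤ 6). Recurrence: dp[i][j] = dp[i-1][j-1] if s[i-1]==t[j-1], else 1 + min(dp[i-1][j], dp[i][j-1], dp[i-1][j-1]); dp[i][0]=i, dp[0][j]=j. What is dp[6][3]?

5

   ''  T  C  T  A  C  T
''  0  1  2  3  4  5  6
 C  1  1  1  2  3  4  5
 G  2  2  2  2  3  4  5
 A  3  3  3  3  2  3  4
 G  4  4  4  4  3  3  4
 G  5  5  5  5  4  4  4
 T  6  5  6  5  5  5  4
 C  7  6  5  6  6  5  5
 T  8  7  6  5  6  6  5
 T  9  8  7  6  6  7  6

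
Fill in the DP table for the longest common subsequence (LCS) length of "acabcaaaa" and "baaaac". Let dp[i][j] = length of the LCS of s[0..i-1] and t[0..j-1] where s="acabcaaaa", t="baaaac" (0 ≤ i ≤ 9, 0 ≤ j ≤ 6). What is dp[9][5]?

5

   ''  b  a  a  a  a  c
''  0  0  0  0  0  0  0
 a  0  0  1  1  1  1  1
 c  0  0  1  1  1  1  2
 a  0  0  1  2  2  2  2
 b  0  1  1  2  2  2  2
 c  0  1  1  2  2  2  3
 a  0  1  2  2  3  3  3
 a  0  1  2  3  3  4  4
 a  0  1  2  3  4  4  4
 a  0  1  2  3  4  5  5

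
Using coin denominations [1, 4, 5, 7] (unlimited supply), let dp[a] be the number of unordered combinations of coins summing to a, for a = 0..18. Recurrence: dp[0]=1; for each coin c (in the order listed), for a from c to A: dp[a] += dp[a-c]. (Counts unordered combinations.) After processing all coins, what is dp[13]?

after  coin     0     1     2     3     4     5     6     7     8     9    10    11    12    13    14    15    16    17    18
          1     1     1     1     1     1     1     1     1     1     1     1     1     1     1     1     1     1     1     1
          4     1     1     1     1     2     2     2     2     3     3     3     3     4     4     4     4     5     5     5
          5     1     1     1     1     2     3     3     3     4     5     6     6     7     8     9    10    11    12    13
          7     1     1     1     1     2     3     3     4     5     6     7     8    10    11    13    15    17    19    21

11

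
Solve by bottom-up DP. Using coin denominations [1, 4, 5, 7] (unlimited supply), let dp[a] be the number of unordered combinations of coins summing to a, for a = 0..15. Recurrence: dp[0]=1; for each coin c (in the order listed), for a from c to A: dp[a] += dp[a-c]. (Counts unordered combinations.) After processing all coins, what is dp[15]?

15

after  coin     0     1     2     3     4     5     6     7     8     9    10    11    12    13    14    15
          1     1     1     1     1     1     1     1     1     1     1     1     1     1     1     1     1
          4     1     1     1     1     2     2     2     2     3     3     3     3     4     4     4     4
          5     1     1     1     1     2     3     3     3     4     5     6     6     7     8     9    10
          7     1     1     1     1     2     3     3     4     5     6     7     8    10    11    13    15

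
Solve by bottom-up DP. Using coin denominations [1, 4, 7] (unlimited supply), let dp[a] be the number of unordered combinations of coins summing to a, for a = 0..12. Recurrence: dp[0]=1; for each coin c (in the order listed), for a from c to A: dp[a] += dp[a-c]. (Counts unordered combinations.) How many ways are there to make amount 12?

6

after  coin     0     1     2     3     4     5     6     7     8     9    10    11    12
          1     1     1     1     1     1     1     1     1     1     1     1     1     1
          4     1     1     1     1     2     2     2     2     3     3     3     3     4
          7     1     1     1     1     2     2     2     3     4     4     4     5     6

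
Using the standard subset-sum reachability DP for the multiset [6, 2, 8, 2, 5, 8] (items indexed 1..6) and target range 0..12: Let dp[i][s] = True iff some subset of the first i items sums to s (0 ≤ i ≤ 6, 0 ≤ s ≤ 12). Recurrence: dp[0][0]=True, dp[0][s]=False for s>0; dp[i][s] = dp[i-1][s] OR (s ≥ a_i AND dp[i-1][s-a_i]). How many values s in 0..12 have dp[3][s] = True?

5

i\s   0   1   2   3   4   5   6   7   8   9  10  11  12
  0   T   F   F   F   F   F   F   F   F   F   F   F   F
  1   T   F   F   F   F   F   T   F   F   F   F   F   F
  2   T   F   T   F   F   F   T   F   T   F   F   F   F
  3   T   F   T   F   F   F   T   F   T   F   T   F   F
  4   T   F   T   F   T   F   T   F   T   F   T   F   T
  5   T   F   T   F   T   T   T   T   T   T   T   T   T
  6   T   F   T   F   T   T   T   T   T   T   T   T   T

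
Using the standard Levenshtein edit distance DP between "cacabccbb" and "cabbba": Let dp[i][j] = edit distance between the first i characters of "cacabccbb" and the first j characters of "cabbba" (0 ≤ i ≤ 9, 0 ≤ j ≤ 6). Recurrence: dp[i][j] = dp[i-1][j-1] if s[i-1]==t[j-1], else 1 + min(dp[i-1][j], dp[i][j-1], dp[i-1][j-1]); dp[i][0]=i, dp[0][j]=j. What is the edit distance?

5

   ''  c  a  b  b  b  a
''  0  1  2  3  4  5  6
 c  1  0  1  2  3  4  5
 a  2  1  0  1  2  3  4
 c  3  2  1  1  2  3  4
 a  4  3  2  2  2  3  3
 b  5  4  3  2  2  2  3
 c  6  5  4  3  3  3  3
 c  7  6  5  4  4  4  4
 b  8  7  6  5  4  4  5
 b  9  8  7  6  5  4  5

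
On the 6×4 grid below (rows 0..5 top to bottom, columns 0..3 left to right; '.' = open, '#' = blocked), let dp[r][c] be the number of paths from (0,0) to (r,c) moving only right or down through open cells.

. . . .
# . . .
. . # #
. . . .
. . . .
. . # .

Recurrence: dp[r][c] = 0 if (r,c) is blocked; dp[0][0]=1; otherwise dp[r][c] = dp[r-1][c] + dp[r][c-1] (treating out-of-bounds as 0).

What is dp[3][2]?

r\c   0   1   2   3
  0   1   1   1   1
  1   0   1   2   3
  2   0   1   0   0
  3   0   1   1   1
  4   0   1   2   3
  5   0   1   0   3

1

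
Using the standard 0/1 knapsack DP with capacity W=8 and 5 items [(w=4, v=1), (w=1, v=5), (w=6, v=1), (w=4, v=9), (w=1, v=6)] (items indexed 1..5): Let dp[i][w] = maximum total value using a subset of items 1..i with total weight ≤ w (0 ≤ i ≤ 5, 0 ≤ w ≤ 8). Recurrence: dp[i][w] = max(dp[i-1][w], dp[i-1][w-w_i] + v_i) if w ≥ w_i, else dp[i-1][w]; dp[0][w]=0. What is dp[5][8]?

i\w   0   1   2   3   4   5   6   7   8
  0   0   0   0   0   0   0   0   0   0
  1   0   0   0   0   1   1   1   1   1
  2   0   5   5   5   5   6   6   6   6
  3   0   5   5   5   5   6   6   6   6
  4   0   5   5   5   9  14  14  14  14
  5   0   6  11  11  11  15  20  20  20

20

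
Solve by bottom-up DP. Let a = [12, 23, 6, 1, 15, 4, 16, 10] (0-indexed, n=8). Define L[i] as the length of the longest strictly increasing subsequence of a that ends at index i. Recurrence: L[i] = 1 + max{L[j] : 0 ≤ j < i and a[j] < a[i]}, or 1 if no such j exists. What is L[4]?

   i    0    1    2    3    4    5    6    7
a[i]   12   23    6    1   15    4   16   10
L[i]    1    2    1    1    2    2    3    3

2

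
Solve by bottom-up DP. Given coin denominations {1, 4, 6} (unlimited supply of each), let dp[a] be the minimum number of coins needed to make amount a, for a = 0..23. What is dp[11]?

3

 a  0  1  2  3  4  5  6  7  8  9 10 11 12 13 14 15 16 17 18 19 20 21 22 23
dp  0  1  2  3  1  2  1  2  2  3  2  3  2  3  3  4  3  4  3  4  4  5  4  5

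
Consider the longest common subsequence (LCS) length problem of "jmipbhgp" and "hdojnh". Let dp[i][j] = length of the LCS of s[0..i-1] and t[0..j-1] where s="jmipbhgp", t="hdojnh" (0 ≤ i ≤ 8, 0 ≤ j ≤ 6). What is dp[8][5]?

   ''  h  d  o  j  n  h
''  0  0  0  0  0  0  0
 j  0  0  0  0  1  1  1
 m  0  0  0  0  1  1  1
 i  0  0  0  0  1  1  1
 p  0  0  0  0  1  1  1
 b  0  0  0  0  1  1  1
 h  0  1  1  1  1  1  2
 g  0  1  1  1  1  1  2
 p  0  1  1  1  1  1  2

1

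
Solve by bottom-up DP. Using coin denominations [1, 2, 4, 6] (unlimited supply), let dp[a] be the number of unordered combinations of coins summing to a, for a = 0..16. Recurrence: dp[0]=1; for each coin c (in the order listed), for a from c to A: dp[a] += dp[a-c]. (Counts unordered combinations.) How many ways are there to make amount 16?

41

after  coin     0     1     2     3     4     5     6     7     8     9    10    11    12    13    14    15    16
          1     1     1     1     1     1     1     1     1     1     1     1     1     1     1     1     1     1
          2     1     1     2     2     3     3     4     4     5     5     6     6     7     7     8     8     9
          4     1     1     2     2     4     4     6     6     9     9    12    12    16    16    20    20    25
          6     1     1     2     2     4     4     7     7    11    11    16    16    23    23    31    31    41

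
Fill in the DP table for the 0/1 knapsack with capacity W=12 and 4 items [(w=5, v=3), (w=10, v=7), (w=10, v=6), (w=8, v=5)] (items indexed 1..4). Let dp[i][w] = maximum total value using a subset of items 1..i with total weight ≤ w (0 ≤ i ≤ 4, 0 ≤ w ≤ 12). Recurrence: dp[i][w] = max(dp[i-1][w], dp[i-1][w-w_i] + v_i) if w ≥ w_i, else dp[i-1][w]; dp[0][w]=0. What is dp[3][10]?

i\w   0   1   2   3   4   5   6   7   8   9  10  11  12
  0   0   0   0   0   0   0   0   0   0   0   0   0   0
  1   0   0   0   0   0   3   3   3   3   3   3   3   3
  2   0   0   0   0   0   3   3   3   3   3   7   7   7
  3   0   0   0   0   0   3   3   3   3   3   7   7   7
  4   0   0   0   0   0   3   3   3   5   5   7   7   7

7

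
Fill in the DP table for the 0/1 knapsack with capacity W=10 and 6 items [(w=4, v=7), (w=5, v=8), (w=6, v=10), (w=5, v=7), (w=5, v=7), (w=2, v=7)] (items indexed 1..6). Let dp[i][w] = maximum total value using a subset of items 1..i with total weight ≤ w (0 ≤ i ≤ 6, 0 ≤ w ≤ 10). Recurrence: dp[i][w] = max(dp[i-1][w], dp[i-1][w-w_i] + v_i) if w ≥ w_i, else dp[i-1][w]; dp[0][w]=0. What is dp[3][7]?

i\w   0   1   2   3   4   5   6   7   8   9  10
  0   0   0   0   0   0   0   0   0   0   0   0
  1   0   0   0   0   7   7   7   7   7   7   7
  2   0   0   0   0   7   8   8   8   8  15  15
  3   0   0   0   0   7   8  10  10  10  15  17
  4   0   0   0   0   7   8  10  10  10  15  17
  5   0   0   0   0   7   8  10  10  10  15  17
  6   0   0   7   7   7   8  14  15  17  17  17

10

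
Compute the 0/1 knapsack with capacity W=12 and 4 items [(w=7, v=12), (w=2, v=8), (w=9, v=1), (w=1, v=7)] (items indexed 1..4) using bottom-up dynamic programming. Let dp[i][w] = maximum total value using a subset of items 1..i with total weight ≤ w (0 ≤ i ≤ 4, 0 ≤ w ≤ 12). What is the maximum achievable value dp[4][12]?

i\w   0   1   2   3   4   5   6   7   8   9  10  11  12
  0   0   0   0   0   0   0   0   0   0   0   0   0   0
  1   0   0   0   0   0   0   0  12  12  12  12  12  12
  2   0   0   8   8   8   8   8  12  12  20  20  20  20
  3   0   0   8   8   8   8   8  12  12  20  20  20  20
  4   0   7   8  15  15  15  15  15  19  20  27  27  27

27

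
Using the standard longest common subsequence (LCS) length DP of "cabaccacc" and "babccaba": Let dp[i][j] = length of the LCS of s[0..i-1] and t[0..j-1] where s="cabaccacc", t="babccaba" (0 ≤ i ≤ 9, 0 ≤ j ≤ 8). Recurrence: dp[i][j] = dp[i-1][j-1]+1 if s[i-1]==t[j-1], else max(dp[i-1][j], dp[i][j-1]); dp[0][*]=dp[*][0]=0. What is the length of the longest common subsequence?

   ''  b  a  b  c  c  a  b  a
''  0  0  0  0  0  0  0  0  0
 c  0  0  0  0  1  1  1  1  1
 a  0  0  1  1  1  1  2  2  2
 b  0  1  1  2  2  2  2  3  3
 a  0  1  2  2  2  2  3  3  4
 c  0  1  2  2  3  3  3  3  4
 c  0  1  2  2  3  4  4  4  4
 a  0  1  2  2  3  4  5  5  5
 c  0  1  2  2  3  4  5  5  5
 c  0  1  2  2  3  4  5  5  5

5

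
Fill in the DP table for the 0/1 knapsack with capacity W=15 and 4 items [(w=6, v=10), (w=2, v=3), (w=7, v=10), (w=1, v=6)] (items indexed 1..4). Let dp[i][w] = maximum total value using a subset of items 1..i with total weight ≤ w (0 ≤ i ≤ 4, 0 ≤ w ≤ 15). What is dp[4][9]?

19

i\w   0   1   2   3   4   5   6   7   8   9  10  11  12  13  14  15
  0   0   0   0   0   0   0   0   0   0   0   0   0   0   0   0   0
  1   0   0   0   0   0   0  10  10  10  10  10  10  10  10  10  10
  2   0   0   3   3   3   3  10  10  13  13  13  13  13  13  13  13
  3   0   0   3   3   3   3  10  10  13  13  13  13  13  20  20  23
  4   0   6   6   9   9   9  10  16  16  19  19  19  19  20  26  26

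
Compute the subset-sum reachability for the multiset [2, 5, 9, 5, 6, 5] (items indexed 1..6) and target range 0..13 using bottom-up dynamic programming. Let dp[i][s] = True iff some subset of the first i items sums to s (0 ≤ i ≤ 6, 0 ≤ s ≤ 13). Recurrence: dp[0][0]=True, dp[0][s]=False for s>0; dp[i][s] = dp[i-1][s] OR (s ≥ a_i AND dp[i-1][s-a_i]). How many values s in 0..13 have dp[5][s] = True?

i\s   0   1   2   3   4   5   6   7   8   9  10  11  12  13
  0   T   F   F   F   F   F   F   F   F   F   F   F   F   F
  1   T   F   T   F   F   F   F   F   F   F   F   F   F   F
  2   T   F   T   F   F   T   F   T   F   F   F   F   F   F
  3   T   F   T   F   F   T   F   T   F   T   F   T   F   F
  4   T   F   T   F   F   T   F   T   F   T   T   T   T   F
  5   T   F   T   F   F   T   T   T   T   T   T   T   T   T
  6   T   F   T   F   F   T   T   T   T   T   T   T   T   T

11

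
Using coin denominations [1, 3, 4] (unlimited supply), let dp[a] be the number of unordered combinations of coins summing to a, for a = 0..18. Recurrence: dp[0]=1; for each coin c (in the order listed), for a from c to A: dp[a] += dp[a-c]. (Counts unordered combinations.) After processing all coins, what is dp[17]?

after  coin     0     1     2     3     4     5     6     7     8     9    10    11    12    13    14    15    16    17    18
          1     1     1     1     1     1     1     1     1     1     1     1     1     1     1     1     1     1     1     1
          3     1     1     1     2     2     2     3     3     3     4     4     4     5     5     5     6     6     6     7
          4     1     1     1     2     3     3     4     5     6     7     8     9    11    12    13    15    17    18    20

18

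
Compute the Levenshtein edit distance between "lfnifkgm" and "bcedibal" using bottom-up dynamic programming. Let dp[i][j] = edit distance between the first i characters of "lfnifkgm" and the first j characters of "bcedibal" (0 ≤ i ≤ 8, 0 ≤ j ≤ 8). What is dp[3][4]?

4

   ''  b  c  e  d  i  b  a  l
''  0  1  2  3  4  5  6  7  8
 l  1  1  2  3  4  5  6  7  7
 f  2  2  2  3  4  5  6  7  8
 n  3  3  3  3  4  5  6  7  8
 i  4  4  4  4  4  4  5  6  7
 f  5  5  5  5  5  5  5  6  7
 k  6  6  6  6  6  6  6  6  7
 g  7  7  7  7  7  7  7  7  7
 m  8  8  8  8  8  8  8  8  8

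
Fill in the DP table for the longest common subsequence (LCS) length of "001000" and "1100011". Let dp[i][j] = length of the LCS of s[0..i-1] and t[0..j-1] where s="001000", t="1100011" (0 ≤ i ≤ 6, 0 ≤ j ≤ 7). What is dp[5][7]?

3

   ''  1  1  0  0  0  1  1
''  0  0  0  0  0  0  0  0
 0  0  0  0  1  1  1  1  1
 0  0  0  0  1  2  2  2  2
 1  0  1  1  1  2  2  3  3
 0  0  1  1  2  2  3  3  3
 0  0  1  1  2  3  3  3  3
 0  0  1  1  2  3  4  4  4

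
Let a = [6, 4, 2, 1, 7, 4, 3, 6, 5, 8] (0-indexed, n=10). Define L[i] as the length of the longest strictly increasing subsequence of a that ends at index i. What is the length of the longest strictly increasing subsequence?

   i    0    1    2    3    4    5    6    7    8    9
a[i]    6    4    2    1    7    4    3    6    5    8
L[i]    1    1    1    1    2    2    2    3    3    4

4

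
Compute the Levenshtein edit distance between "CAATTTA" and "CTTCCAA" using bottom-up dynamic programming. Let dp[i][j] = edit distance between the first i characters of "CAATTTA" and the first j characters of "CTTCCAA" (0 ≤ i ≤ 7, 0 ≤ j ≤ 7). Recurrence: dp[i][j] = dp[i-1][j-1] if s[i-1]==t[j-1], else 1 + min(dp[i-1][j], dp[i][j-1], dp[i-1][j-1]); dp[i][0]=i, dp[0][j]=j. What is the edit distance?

5

   ''  C  T  T  C  C  A  A
''  0  1  2  3  4  5  6  7
 C  1  0  1  2  3  4  5  6
 A  2  1  1  2  3  4  4  5
 A  3  2  2  2  3  4  4  4
 T  4  3  2  2  3  4  5  5
 T  5  4  3  2  3  4  5  6
 T  6  5  4  3  3  4  5  6
 A  7  6  5  4  4  4  4  5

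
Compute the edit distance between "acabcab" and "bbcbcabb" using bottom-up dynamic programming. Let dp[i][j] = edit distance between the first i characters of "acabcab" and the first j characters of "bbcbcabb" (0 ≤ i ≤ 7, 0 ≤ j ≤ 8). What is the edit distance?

   ''  b  b  c  b  c  a  b  b
''  0  1  2  3  4  5  6  7  8
 a  1  1  2  3  4  5  5  6  7
 c  2  2  2  2  3  4  5  6  7
 a  3  3  3  3  3  4  4  5  6
 b  4  3  3  4  3  4  5  4  5
 c  5  4  4  3  4  3  4  5  5
 a  6  5  5  4  4  4  3  4  5
 b  7  6  5  5  4  5  4  3  4

4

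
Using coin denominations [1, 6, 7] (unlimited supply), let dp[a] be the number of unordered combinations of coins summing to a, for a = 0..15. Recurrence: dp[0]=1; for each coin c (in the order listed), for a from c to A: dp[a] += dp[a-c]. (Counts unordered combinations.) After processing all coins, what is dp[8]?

3

after  coin     0     1     2     3     4     5     6     7     8     9    10    11    12    13    14    15
          1     1     1     1     1     1     1     1     1     1     1     1     1     1     1     1     1
          6     1     1     1     1     1     1     2     2     2     2     2     2     3     3     3     3
          7     1     1     1     1     1     1     2     3     3     3     3     3     4     5     6     6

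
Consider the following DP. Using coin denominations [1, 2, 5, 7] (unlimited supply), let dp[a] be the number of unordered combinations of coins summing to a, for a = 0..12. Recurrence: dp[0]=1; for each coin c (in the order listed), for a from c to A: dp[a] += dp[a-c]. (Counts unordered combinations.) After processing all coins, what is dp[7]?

after  coin     0     1     2     3     4     5     6     7     8     9    10    11    12
          1     1     1     1     1     1     1     1     1     1     1     1     1     1
          2     1     1     2     2     3     3     4     4     5     5     6     6     7
          5     1     1     2     2     3     4     5     6     7     8    10    11    13
          7     1     1     2     2     3     4     5     7     8    10    12    14    17

7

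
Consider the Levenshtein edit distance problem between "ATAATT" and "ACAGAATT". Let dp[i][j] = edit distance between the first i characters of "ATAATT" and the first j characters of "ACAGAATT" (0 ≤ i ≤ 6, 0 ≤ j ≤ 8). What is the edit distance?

3

   ''  A  C  A  G  A  A  T  T
''  0  1  2  3  4  5  6  7  8
 A  1  0  1  2  3  4  5  6  7
 T  2  1  1  2  3  4  5  5  6
 A  3  2  2  1  2  3  4  5  6
 A  4  3  3  2  2  2  3  4  5
 T  5  4  4  3  3  3  3  3  4
 T  6  5  5  4  4  4  4  3  3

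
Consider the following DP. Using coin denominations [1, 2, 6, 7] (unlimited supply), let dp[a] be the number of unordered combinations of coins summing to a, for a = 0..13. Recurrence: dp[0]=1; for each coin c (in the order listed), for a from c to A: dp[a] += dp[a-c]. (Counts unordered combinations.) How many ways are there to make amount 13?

17

after  coin     0     1     2     3     4     5     6     7     8     9    10    11    12    13
          1     1     1     1     1     1     1     1     1     1     1     1     1     1     1
          2     1     1     2     2     3     3     4     4     5     5     6     6     7     7
          6     1     1     2     2     3     3     5     5     7     7     9     9    12    12
          7     1     1     2     2     3     3     5     6     8     9    11    12    15    17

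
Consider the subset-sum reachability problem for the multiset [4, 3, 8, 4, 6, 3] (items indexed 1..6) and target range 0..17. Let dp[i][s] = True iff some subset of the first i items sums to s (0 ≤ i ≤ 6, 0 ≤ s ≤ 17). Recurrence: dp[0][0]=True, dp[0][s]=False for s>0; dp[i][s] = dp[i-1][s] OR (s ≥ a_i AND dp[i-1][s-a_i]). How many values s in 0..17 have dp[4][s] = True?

i\s   0   1   2   3   4   5   6   7   8   9  10  11  12  13  14  15  16  17
  0   T   F   F   F   F   F   F   F   F   F   F   F   F   F   F   F   F   F
  1   T   F   F   F   T   F   F   F   F   F   F   F   F   F   F   F   F   F
  2   T   F   F   T   T   F   F   T   F   F   F   F   F   F   F   F   F   F
  3   T   F   F   T   T   F   F   T   T   F   F   T   T   F   F   T   F   F
  4   T   F   F   T   T   F   F   T   T   F   F   T   T   F   F   T   T   F
  5   T   F   F   T   T   F   T   T   T   T   T   T   T   T   T   T   T   T
  6   T   F   F   T   T   F   T   T   T   T   T   T   T   T   T   T   T   T

9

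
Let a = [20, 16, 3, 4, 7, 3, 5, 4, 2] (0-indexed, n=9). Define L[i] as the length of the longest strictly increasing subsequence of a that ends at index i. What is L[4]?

3

   i    0    1    2    3    4    5    6    7    8
a[i]   20   16    3    4    7    3    5    4    2
L[i]    1    1    1    2    3    1    3    2    1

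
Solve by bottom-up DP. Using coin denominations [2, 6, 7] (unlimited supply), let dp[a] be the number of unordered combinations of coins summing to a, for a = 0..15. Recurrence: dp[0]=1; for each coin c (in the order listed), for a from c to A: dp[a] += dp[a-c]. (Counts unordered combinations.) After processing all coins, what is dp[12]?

after  coin     0     1     2     3     4     5     6     7     8     9    10    11    12    13    14    15
          2     1     0     1     0     1     0     1     0     1     0     1     0     1     0     1     0
          6     1     0     1     0     1     0     2     0     2     0     2     0     3     0     3     0
          7     1     0     1     0     1     0     2     1     2     1     2     1     3     2     4     2

3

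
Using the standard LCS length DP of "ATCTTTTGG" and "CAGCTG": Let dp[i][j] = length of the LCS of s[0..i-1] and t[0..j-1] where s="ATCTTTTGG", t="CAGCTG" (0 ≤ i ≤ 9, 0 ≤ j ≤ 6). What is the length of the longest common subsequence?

   ''  C  A  G  C  T  G
''  0  0  0  0  0  0  0
 A  0  0  1  1  1  1  1
 T  0  0  1  1  1  2  2
 C  0  1  1  1  2  2  2
 T  0  1  1  1  2  3  3
 T  0  1  1  1  2  3  3
 T  0  1  1  1  2  3  3
 T  0  1  1  1  2  3  3
 G  0  1  1  2  2  3  4
 G  0  1  1  2  2  3  4

4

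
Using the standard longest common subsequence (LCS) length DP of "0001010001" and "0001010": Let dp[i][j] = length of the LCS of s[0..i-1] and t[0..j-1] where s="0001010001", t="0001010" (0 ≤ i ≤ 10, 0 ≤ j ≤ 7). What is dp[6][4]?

   ''  0  0  0  1  0  1  0
''  0  0  0  0  0  0  0  0
 0  0  1  1  1  1  1  1  1
 0  0  1  2  2  2  2  2  2
 0  0  1  2  3  3  3  3  3
 1  0  1  2  3  4  4  4  4
 0  0  1  2  3  4  5  5  5
 1  0  1  2  3  4  5  6  6
 0  0  1  2  3  4  5  6  7
 0  0  1  2  3  4  5  6  7
 0  0  1  2  3  4  5  6  7
 1  0  1  2  3  4  5  6  7

4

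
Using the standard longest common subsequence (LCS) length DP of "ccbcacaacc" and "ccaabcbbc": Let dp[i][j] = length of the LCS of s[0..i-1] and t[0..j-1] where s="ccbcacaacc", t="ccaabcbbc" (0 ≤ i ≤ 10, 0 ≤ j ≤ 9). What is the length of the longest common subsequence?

6

   ''  c  c  a  a  b  c  b  b  c
''  0  0  0  0  0  0  0  0  0  0
 c  0  1  1  1  1  1  1  1  1  1
 c  0  1  2  2  2  2  2  2  2  2
 b  0  1  2  2  2  3  3  3  3  3
 c  0  1  2  2  2  3  4  4  4  4
 a  0  1  2  3  3  3  4  4  4  4
 c  0  1  2  3  3  3  4  4  4  5
 a  0  1  2  3  4  4  4  4  4  5
 a  0  1  2  3  4  4  4  4  4  5
 c  0  1  2  3  4  4  5  5  5  5
 c  0  1  2  3  4  4  5  5  5  6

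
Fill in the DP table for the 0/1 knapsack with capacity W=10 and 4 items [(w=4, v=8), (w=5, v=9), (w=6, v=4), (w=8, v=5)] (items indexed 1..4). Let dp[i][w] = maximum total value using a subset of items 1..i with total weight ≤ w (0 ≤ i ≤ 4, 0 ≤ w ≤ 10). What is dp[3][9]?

i\w   0   1   2   3   4   5   6   7   8   9  10
  0   0   0   0   0   0   0   0   0   0   0   0
  1   0   0   0   0   8   8   8   8   8   8   8
  2   0   0   0   0   8   9   9   9   9  17  17
  3   0   0   0   0   8   9   9   9   9  17  17
  4   0   0   0   0   8   9   9   9   9  17  17

17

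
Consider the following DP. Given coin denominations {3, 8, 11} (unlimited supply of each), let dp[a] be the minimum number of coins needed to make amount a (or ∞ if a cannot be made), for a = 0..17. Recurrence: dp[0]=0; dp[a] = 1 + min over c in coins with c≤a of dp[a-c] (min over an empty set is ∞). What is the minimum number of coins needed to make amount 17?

3

 a  0  1  2  3  4  5  6  7  8  9 10 11 12 13 14 15 16 17
dp  0  -  -  1  -  -  2  -  1  3  -  1  4  -  2  5  2  3
(- denotes ∞ / unreachable)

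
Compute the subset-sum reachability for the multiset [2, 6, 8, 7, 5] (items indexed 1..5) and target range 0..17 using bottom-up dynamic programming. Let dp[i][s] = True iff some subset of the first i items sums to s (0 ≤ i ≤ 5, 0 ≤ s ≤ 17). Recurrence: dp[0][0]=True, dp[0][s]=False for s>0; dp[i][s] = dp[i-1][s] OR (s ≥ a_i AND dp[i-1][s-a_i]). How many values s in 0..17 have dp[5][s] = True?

i\s   0   1   2   3   4   5   6   7   8   9  10  11  12  13  14  15  16  17
  0   T   F   F   F   F   F   F   F   F   F   F   F   F   F   F   F   F   F
  1   T   F   T   F   F   F   F   F   F   F   F   F   F   F   F   F   F   F
  2   T   F   T   F   F   F   T   F   T   F   F   F   F   F   F   F   F   F
  3   T   F   T   F   F   F   T   F   T   F   T   F   F   F   T   F   T   F
  4   T   F   T   F   F   F   T   T   T   T   T   F   F   T   T   T   T   T
  5   T   F   T   F   F   T   T   T   T   T   T   T   T   T   T   T   T   T

15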